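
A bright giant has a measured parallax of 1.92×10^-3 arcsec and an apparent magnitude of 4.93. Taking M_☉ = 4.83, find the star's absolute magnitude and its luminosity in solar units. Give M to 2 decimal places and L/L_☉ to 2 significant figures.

d = 1/p = 1/1.92×10^-3″ = 520.8 pc
M = m − 5 log₁₀ d + 5 = 4.93 − 5·2.7167 + 5 = -3.653
M − M_☉ = -3.653 − 4.83 = -8.483
L/L_☉ = 10^(−0.4 × -8.483) = 2474

M ≈ -3.65; L/L_☉ ≈ 2500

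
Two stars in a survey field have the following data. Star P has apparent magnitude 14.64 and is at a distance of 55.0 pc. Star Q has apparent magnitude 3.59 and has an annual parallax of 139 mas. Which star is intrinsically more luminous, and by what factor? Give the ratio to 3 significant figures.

Star P: M = m − 5 log₁₀ d + 5 = 14.64 − 5·1.7404 + 5 = 10.938
Star Q: p = 139 mas = 0.139″ → d = 1/p = 7.194 pc
Star Q: M = m − 5 log₁₀ d + 5 = 3.59 − 5·0.8570 + 5 = 4.305
ΔM = M_P − M_Q = 10.938 − (4.305) = 6.633; smaller M is more luminous → Star Q.
L ratio = 10^(0.4 |ΔM|) = 10^2.653 = 450.0

Star Q is more luminous, by a factor of 450.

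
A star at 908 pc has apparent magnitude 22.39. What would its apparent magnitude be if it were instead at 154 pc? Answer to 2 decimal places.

Flux ∝ 1/d², so Δm = 5 log₁₀(d₂/d₁) = 5 log₁₀(154/908) = -3.853
m₂ = m₁ + Δm = 22.39 + (-3.853) = 18.537

m ≈ 18.54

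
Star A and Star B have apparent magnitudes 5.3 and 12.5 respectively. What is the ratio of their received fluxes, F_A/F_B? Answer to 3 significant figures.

F_A/F_B ≈ 759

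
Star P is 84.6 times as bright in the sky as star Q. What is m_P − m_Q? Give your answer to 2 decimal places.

m_P − m_Q ≈ -4.82

Pogson: Δm = −2.5 log₁₀(ratio) = −2.5 log₁₀(84.6) = −2.5 × 1.9274 = -4.818
Star P is brighter, so it has the smaller magnitude: the difference is negative.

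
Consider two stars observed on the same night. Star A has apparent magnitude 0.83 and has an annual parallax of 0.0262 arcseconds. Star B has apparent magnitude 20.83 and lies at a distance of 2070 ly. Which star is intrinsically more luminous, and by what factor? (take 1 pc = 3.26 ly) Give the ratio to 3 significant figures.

Star A is more luminous, by a factor of 361000.

Star A: d = 1/p = 1/0.0262″ = 38.17 pc
Star A: M = m − 5 log₁₀ d + 5 = 0.83 − 5·1.5817 + 5 = -2.078
Star B: d = 2070 ly / 3.26 = 635.0 pc
Star B: M = m − 5 log₁₀ d + 5 = 20.83 − 5·2.8028 + 5 = 11.816
ΔM = M_A − M_B = -2.078 − (11.816) = -13.895; smaller M is more luminous → Star A.
L ratio = 10^(0.4 |ΔM|) = 10^5.558 = 361300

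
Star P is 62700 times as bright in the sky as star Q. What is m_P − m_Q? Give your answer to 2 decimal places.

m_P − m_Q ≈ -11.99

Pogson: Δm = −2.5 log₁₀(ratio) = −2.5 log₁₀(62700) = −2.5 × 4.7973 = -11.993
Star P is brighter, so it has the smaller magnitude: the difference is negative.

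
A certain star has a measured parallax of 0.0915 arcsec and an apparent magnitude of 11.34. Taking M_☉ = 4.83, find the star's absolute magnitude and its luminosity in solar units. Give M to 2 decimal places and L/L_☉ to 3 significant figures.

M ≈ 11.15; L/L_☉ ≈ 2.97×10^-3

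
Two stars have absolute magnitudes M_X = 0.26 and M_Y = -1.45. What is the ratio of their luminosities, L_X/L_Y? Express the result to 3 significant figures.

L_X/L_Y ≈ 0.207

ΔM = M_X − M_Y = 1.71
L_X/L_Y = 10^(−0.4 ΔM) = 10^-0.684 = 0.2070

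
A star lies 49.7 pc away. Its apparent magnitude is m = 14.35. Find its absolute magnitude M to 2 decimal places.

5 log₁₀(d/10 pc) = 5 log₁₀(49.70) − 5 = 3.482
M = m − 5 log₁₀(d/10) = 14.35 − 3.482 = 10.868

M ≈ 10.87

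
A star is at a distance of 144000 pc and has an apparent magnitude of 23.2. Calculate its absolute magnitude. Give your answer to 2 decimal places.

M ≈ 2.41

5 log₁₀(d/10 pc) = 5 log₁₀(144000) − 5 = 20.792
M = m − 5 log₁₀(d/10) = 23.2 − 20.792 = 2.408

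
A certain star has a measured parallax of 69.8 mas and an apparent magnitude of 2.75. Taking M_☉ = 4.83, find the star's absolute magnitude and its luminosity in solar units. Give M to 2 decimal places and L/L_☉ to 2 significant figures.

d = 1/p = 1000/69.8 mas = 14.33 pc
M = m − 5 log₁₀ d + 5 = 2.75 − 5·1.1561 + 5 = 1.969
M − M_☉ = 1.969 − 4.83 = -2.861
L/L_☉ = 10^(−0.4 × -2.861) = 13.94

M ≈ 1.97; L/L_☉ ≈ 14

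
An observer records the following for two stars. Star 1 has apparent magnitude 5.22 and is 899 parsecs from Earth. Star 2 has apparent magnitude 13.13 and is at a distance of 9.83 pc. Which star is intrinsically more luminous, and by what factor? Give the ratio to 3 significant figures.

Star 1 is more luminous, by a factor of 1.22×10^7.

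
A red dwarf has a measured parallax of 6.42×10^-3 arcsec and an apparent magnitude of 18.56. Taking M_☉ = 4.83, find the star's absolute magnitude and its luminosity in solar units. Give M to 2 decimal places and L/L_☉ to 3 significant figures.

M ≈ 12.60; L/L_☉ ≈ 7.82×10^-4

d = 1/p = 1/6.42×10^-3″ = 155.8 pc
M = m − 5 log₁₀ d + 5 = 18.56 − 5·2.1925 + 5 = 12.598
M − M_☉ = 12.598 − 4.83 = 7.768
L/L_☉ = 10^(−0.4 × 7.768) = 7.815×10^-4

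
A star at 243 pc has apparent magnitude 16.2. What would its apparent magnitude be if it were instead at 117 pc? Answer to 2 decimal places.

m ≈ 14.61

Flux ∝ 1/d², so Δm = 5 log₁₀(d₂/d₁) = 5 log₁₀(117/243) = -1.587
m₂ = m₁ + Δm = 16.2 + (-1.587) = 14.613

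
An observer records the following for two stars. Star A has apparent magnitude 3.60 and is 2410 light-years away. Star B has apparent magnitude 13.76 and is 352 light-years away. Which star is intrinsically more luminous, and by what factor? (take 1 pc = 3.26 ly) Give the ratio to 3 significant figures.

Star A is more luminous, by a factor of 543000.

Star A: d = 2410 ly / 3.26 = 739.3 pc
Star A: M = m − 5 log₁₀ d + 5 = 3.60 − 5·2.8688 + 5 = -5.744
Star B: d = 352 ly / 3.26 = 108.0 pc
Star B: M = m − 5 log₁₀ d + 5 = 13.76 − 5·2.0333 + 5 = 8.593
ΔM = M_A − M_B = -5.744 − (8.593) = -14.337; smaller M is more luminous → Star A.
L ratio = 10^(0.4 |ΔM|) = 10^5.735 = 543200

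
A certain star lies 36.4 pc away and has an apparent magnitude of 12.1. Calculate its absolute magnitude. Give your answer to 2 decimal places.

M ≈ 9.29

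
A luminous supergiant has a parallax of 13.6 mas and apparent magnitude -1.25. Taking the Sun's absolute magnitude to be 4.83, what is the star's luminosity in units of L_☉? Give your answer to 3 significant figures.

L/L_☉ ≈ 14600

d = 1/p = 1000/13.6 mas = 73.53 pc
M = m − 5 log₁₀ d + 5 = -1.25 − 5·1.8665 + 5 = -5.582
M − M_☉ = -5.582 − 4.83 = -10.412
L/L_☉ = 10^(−0.4 × -10.412) = 14620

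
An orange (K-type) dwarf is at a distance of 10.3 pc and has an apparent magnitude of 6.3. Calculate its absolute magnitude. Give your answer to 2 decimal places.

5 log₁₀(d/10 pc) = 5 log₁₀(10.30) − 5 = 0.064
M = m − 5 log₁₀(d/10) = 6.3 − 0.064 = 6.236

M ≈ 6.24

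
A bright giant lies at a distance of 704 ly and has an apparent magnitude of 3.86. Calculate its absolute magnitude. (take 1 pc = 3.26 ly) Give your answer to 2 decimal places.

d = 704 ly / 3.26 = 216.0 pc
5 log₁₀(d/10 pc) = 5 log₁₀(216.0) − 5 = 6.672
M = m − 5 log₁₀(d/10) = 3.86 − 6.672 = -2.812

M ≈ -2.81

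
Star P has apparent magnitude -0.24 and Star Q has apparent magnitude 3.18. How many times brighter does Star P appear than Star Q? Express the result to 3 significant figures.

Magnitude difference = -3.42
Flux ratio = 10^(−0.4 Δm) = 10^(−0.4 × -3.42) = 10^1.368 = 23.33

23.3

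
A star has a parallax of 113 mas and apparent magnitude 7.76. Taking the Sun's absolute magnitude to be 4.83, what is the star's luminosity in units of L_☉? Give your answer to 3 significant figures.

d = 1/p = 1000/113 mas = 8.850 pc
M = m − 5 log₁₀ d + 5 = 7.76 − 5·0.9469 + 5 = 8.025
M − M_☉ = 8.025 − 4.83 = 3.195
L/L_☉ = 10^(−0.4 × 3.195) = 0.05270

L/L_☉ ≈ 0.0527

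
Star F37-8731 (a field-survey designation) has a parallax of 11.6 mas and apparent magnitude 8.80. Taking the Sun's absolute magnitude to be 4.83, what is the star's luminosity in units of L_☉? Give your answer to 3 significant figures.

d = 1/p = 1000/11.6 mas = 86.21 pc
M = m − 5 log₁₀ d + 5 = 8.80 − 5·1.9355 + 5 = 4.122
M − M_☉ = 4.122 − 4.83 = -0.708
L/L_☉ = 10^(−0.4 × -0.708) = 1.919

L/L_☉ ≈ 1.92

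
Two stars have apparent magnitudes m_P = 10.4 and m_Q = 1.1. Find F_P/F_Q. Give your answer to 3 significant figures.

F_P/F_Q ≈ 1.91×10^-4

Δm = 10.4 − (1.1) = 9.3
Flux ratio = 10^(−0.4 Δm) = 10^(−0.4 × 9.3) = 10^-3.720 = 1.905×10^-4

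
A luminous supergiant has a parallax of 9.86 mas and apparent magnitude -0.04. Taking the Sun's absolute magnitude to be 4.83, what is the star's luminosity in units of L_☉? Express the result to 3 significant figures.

d = 1/p = 1000/9.86 mas = 101.4 pc
M = m − 5 log₁₀ d + 5 = -0.04 − 5·2.0061 + 5 = -5.071
M − M_☉ = -5.071 − 4.83 = -9.901
L/L_☉ = 10^(−0.4 × -9.901) = 9125

L/L_☉ ≈ 9130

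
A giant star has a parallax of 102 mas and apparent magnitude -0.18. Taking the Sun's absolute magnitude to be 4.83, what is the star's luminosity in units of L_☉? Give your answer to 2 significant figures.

L/L_☉ ≈ 97

d = 1/p = 1000/102 mas = 9.804 pc
M = m − 5 log₁₀ d + 5 = -0.18 − 5·0.9914 + 5 = -0.137
M − M_☉ = -0.137 − 4.83 = -4.967
L/L_☉ = 10^(−0.4 × -4.967) = 97.01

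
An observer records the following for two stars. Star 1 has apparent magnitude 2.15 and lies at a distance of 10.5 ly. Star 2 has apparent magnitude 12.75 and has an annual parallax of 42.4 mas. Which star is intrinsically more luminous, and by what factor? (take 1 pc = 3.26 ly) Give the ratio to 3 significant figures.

Star 1 is more luminous, by a factor of 324.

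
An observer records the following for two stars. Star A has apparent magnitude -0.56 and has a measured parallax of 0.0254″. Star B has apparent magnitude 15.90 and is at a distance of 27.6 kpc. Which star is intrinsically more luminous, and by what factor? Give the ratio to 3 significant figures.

Star A: d = 1/p = 1/0.0254″ = 39.37 pc
Star A: M = m − 5 log₁₀ d + 5 = -0.56 − 5·1.5952 + 5 = -3.536
Star B: d = 27.6 kpc = 27600 pc
Star B: M = m − 5 log₁₀ d + 5 = 15.90 − 5·4.4409 + 5 = -1.305
ΔM = M_A − M_B = -3.536 − (-1.305) = -2.231; smaller M is more luminous → Star A.
L ratio = 10^(0.4 |ΔM|) = 10^0.893 = 7.808

Star A is more luminous, by a factor of 7.81.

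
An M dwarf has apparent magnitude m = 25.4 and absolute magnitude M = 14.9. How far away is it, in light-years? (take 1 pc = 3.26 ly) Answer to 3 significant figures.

d ≈ 4100 ly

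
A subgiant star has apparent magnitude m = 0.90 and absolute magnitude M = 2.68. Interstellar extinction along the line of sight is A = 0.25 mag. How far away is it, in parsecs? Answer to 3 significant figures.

d ≈ 3.93 pc

m − M = 5 log₁₀(d/10 pc) + A  ⇒  0.90 − (2.68) − 0.25 = 5 log₁₀(d/10)
-2.030 = 5 log₁₀(d/10)
log₁₀ d = (m − M − A)/5 + 1 = 0.5940
d = 10^0.5940 = 3.926 pc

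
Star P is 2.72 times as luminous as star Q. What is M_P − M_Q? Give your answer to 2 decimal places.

M_P − M_Q ≈ -1.09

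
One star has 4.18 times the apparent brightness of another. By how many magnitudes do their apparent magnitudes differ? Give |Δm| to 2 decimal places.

Pogson: Δm = −2.5 log₁₀(ratio) = −2.5 log₁₀(4.18) = −2.5 × 0.6212 = -1.553

|Δm| ≈ 1.55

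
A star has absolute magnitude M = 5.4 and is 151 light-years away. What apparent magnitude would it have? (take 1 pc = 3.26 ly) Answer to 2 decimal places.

m ≈ 8.73

d = 151 ly / 3.26 = 46.32 pc
m = M + 5 log₁₀ d − 5 = 5.4 + 5·1.6658 − 5 = 8.729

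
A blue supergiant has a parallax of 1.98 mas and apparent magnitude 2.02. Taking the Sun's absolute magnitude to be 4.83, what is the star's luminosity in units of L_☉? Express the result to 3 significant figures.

L/L_☉ ≈ 33900

d = 1/p = 1000/1.98 mas = 505.1 pc
M = m − 5 log₁₀ d + 5 = 2.02 − 5·2.7033 + 5 = -6.497
M − M_☉ = -6.497 − 4.83 = -11.327
L/L_☉ = 10^(−0.4 × -11.327) = 33940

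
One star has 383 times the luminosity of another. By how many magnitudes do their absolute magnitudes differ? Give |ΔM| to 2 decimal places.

|ΔM| ≈ 6.46

Pogson: ΔM = −2.5 log₁₀(ratio) = −2.5 log₁₀(383) = −2.5 × 2.5832 = -6.458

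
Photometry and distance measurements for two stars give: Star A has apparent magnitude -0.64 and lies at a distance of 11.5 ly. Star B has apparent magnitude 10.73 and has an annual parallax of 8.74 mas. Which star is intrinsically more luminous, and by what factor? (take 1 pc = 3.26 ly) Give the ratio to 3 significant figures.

Star A is more luminous, by a factor of 33.6.

Star A: d = 11.5 ly / 3.26 = 3.528 pc
Star A: M = m − 5 log₁₀ d + 5 = -0.64 − 5·0.5475 + 5 = 1.623
Star B: p = 8.74 mas = 8.74×10^-3″ → d = 1/p = 114.4 pc
Star B: M = m − 5 log₁₀ d + 5 = 10.73 − 5·2.0585 + 5 = 5.438
ΔM = M_A − M_B = 1.623 − (5.438) = -3.815; smaller M is more luminous → Star A.
L ratio = 10^(0.4 |ΔM|) = 10^1.526 = 33.57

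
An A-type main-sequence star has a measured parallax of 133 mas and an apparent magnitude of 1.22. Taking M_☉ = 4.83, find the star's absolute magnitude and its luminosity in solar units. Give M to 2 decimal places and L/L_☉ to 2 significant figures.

M ≈ 1.84; L/L_☉ ≈ 16

d = 1/p = 1000/133 mas = 7.519 pc
M = m − 5 log₁₀ d + 5 = 1.22 − 5·0.8761 + 5 = 1.839
M − M_☉ = 1.839 − 4.83 = -2.991
L/L_☉ = 10^(−0.4 × -2.991) = 15.71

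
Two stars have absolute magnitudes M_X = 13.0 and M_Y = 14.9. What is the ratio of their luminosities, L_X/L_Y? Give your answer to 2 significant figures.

L_X/L_Y ≈ 5.8

ΔM = M_X − M_Y = -1.9
L_X/L_Y = 10^(−0.4 ΔM) = 10^0.760 = 5.754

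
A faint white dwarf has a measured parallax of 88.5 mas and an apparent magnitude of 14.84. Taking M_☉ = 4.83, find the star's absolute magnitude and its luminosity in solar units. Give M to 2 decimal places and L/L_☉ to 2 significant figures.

M ≈ 14.57; L/L_☉ ≈ 1.3×10^-4

d = 1/p = 1000/88.5 mas = 11.30 pc
M = m − 5 log₁₀ d + 5 = 14.84 − 5·1.0531 + 5 = 14.575
M − M_☉ = 14.575 − 4.83 = 9.745
L/L_☉ = 10^(−0.4 × 9.745) = 1.265×10^-4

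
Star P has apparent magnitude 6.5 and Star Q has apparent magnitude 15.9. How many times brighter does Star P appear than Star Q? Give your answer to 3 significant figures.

5750

Δm = 6.5 − (15.9) = -9.4
Flux ratio = 10^(−0.4 Δm) = 10^(−0.4 × -9.4) = 10^3.760 = 5754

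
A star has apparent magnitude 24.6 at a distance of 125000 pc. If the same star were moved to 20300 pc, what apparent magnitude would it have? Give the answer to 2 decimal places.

Flux ∝ 1/d², so Δm = 5 log₁₀(d₂/d₁) = 5 log₁₀(20300/125000) = -3.947
m₂ = m₁ + Δm = 24.6 + (-3.947) = 20.653

m ≈ 20.65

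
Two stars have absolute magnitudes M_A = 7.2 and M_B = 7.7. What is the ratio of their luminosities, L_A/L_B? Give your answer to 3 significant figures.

L_A/L_B ≈ 1.58

ΔM = M_A − M_B = -0.5
L_A/L_B = 10^(−0.4 ΔM) = 10^0.200 = 1.585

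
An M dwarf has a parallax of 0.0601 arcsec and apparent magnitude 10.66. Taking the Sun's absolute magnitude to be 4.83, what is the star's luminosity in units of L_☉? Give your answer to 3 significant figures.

d = 1/p = 1/0.0601″ = 16.64 pc
M = m − 5 log₁₀ d + 5 = 10.66 − 5·1.2211 + 5 = 9.554
M − M_☉ = 9.554 − 4.83 = 4.724
L/L_☉ = 10^(−0.4 × 4.724) = 0.01289

L/L_☉ ≈ 0.0129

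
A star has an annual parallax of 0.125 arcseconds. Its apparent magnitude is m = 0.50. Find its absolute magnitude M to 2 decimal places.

d = 1/p = 1/0.125″ = 8.000 pc
5 log₁₀(d/10 pc) = 5 log₁₀(8.000) − 5 = -0.485
M = m − 5 log₁₀(d/10) = 0.50 + 0.485 = 0.985

M ≈ 0.98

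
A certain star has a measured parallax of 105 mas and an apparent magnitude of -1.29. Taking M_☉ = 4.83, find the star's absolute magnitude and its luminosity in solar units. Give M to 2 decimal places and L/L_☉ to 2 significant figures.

M ≈ -1.18; L/L_☉ ≈ 250

d = 1/p = 1000/105 mas = 9.524 pc
M = m − 5 log₁₀ d + 5 = -1.29 − 5·0.9788 + 5 = -1.184
M − M_☉ = -1.184 − 4.83 = -6.014
L/L_☉ = 10^(−0.4 × -6.014) = 254.5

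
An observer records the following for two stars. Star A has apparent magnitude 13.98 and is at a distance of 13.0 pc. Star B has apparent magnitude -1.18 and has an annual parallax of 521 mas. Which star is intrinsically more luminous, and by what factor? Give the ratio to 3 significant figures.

Star A: M = m − 5 log₁₀ d + 5 = 13.98 − 5·1.1139 + 5 = 13.410
Star B: p = 521 mas = 0.521″ → d = 1/p = 1.919 pc
Star B: M = m − 5 log₁₀ d + 5 = -1.18 − 5·0.2832 + 5 = 2.404
ΔM = M_A − M_B = 13.410 − (2.404) = 11.006; smaller M is more luminous → Star B.
L ratio = 10^(0.4 |ΔM|) = 10^4.402 = 25260

Star B is more luminous, by a factor of 25300.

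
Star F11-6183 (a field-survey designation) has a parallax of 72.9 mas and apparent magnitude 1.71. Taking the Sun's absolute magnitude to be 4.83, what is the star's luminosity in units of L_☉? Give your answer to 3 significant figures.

L/L_☉ ≈ 33.3

d = 1/p = 1000/72.9 mas = 13.72 pc
M = m − 5 log₁₀ d + 5 = 1.71 − 5·1.1373 + 5 = 1.024
M − M_☉ = 1.024 − 4.83 = -3.806
L/L_☉ = 10^(−0.4 × -3.806) = 33.31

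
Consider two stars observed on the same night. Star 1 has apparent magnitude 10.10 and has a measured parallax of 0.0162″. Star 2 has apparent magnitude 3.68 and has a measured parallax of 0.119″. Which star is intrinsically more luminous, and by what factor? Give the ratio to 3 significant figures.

Star 2 is more luminous, by a factor of 6.85.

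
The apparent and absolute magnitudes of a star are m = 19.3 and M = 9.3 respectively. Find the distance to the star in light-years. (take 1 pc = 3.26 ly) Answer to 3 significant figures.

Distance modulus: m − M = 19.3 − (9.3) = 10.000
m − M = 5 log₁₀ d − 5
log₁₀ d = (m − M)/5 + 1 = 3.0000
d = 10^3.0000 = 1000 pc
= 3260 ly

d ≈ 3260 ly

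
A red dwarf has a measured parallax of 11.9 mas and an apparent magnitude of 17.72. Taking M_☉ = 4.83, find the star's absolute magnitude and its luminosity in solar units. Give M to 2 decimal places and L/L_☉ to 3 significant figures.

M ≈ 13.10; L/L_☉ ≈ 4.93×10^-4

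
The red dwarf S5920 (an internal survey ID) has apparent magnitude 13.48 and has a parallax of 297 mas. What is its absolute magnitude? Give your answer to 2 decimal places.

p = 297 mas = 0.297″ → d = 1/p = 3.367 pc
5 log₁₀(d/10 pc) = 5 log₁₀(3.367) − 5 = -2.364
M = m − 5 log₁₀(d/10) = 13.48 + 2.364 = 15.844

M ≈ 15.84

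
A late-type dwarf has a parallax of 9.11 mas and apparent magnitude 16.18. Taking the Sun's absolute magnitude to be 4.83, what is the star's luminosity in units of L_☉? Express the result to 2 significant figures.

L/L_☉ ≈ 3.5×10^-3

d = 1/p = 1000/9.11 mas = 109.8 pc
M = m − 5 log₁₀ d + 5 = 16.18 − 5·2.0405 + 5 = 10.978
M − M_☉ = 10.978 − 4.83 = 6.148
L/L_☉ = 10^(−0.4 × 6.148) = 3.475×10^-3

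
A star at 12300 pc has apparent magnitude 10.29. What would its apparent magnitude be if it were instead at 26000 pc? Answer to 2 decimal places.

m ≈ 11.92

Flux ∝ 1/d², so Δm = 5 log₁₀(d₂/d₁) = 5 log₁₀(26000/12300) = 1.625
m₂ = m₁ + Δm = 10.29 + (1.625) = 11.915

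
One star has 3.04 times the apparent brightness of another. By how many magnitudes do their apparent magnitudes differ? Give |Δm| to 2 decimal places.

|Δm| ≈ 1.21

Pogson: Δm = −2.5 log₁₀(ratio) = −2.5 log₁₀(3.04) = −2.5 × 0.4829 = -1.207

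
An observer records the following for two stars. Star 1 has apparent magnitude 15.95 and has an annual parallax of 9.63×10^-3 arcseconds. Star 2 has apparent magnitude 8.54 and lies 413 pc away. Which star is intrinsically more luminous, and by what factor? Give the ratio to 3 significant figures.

Star 2 is more luminous, by a factor of 14600.

Star 1: d = 1/p = 1/9.63×10^-3″ = 103.8 pc
Star 1: M = m − 5 log₁₀ d + 5 = 15.95 − 5·2.0164 + 5 = 10.868
Star 2: M = m − 5 log₁₀ d + 5 = 8.54 − 5·2.6160 + 5 = 0.460
ΔM = M_1 − M_2 = 10.868 − (0.460) = 10.408; smaller M is more luminous → Star 2.
L ratio = 10^(0.4 |ΔM|) = 10^4.163 = 14560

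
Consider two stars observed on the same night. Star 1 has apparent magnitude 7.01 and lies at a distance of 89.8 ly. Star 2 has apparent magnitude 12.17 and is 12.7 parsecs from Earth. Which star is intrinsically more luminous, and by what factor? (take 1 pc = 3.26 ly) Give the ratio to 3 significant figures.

Star 1: d = 89.8 ly / 3.26 = 27.55 pc
Star 1: M = m − 5 log₁₀ d + 5 = 7.01 − 5·1.4401 + 5 = 4.810
Star 2: M = m − 5 log₁₀ d + 5 = 12.17 − 5·1.1038 + 5 = 11.651
ΔM = M_1 − M_2 = 4.810 − (11.651) = -6.841; smaller M is more luminous → Star 1.
L ratio = 10^(0.4 |ΔM|) = 10^2.737 = 545.1

Star 1 is more luminous, by a factor of 545.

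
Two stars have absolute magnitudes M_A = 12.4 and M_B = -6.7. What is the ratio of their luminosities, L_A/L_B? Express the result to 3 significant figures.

ΔM = M_A − M_B = 19.1
L_A/L_B = 10^(−0.4 ΔM) = 10^-7.640 = 2.291×10^-8

L_A/L_B ≈ 2.29×10^-8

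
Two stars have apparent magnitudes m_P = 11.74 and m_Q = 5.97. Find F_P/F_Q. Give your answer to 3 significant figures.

Δm = 11.74 − (5.97) = 5.77
Flux ratio = 10^(−0.4 Δm) = 10^(−0.4 × 5.77) = 10^-2.308 = 4.920×10^-3

F_P/F_Q ≈ 4.92×10^-3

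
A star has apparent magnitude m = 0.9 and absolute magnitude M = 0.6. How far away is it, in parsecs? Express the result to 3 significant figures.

d ≈ 11.5 pc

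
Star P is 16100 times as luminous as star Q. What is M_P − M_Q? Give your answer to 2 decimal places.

Pogson: ΔM = −2.5 log₁₀(ratio) = −2.5 log₁₀(16100) = −2.5 × 4.2068 = -10.517
Star P is brighter, so it has the smaller magnitude: the difference is negative.

M_P − M_Q ≈ -10.52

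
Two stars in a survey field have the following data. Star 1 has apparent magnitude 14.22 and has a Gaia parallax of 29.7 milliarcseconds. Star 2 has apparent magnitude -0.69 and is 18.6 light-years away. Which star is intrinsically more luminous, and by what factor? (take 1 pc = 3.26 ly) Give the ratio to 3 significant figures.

Star 2 is more luminous, by a factor of 26400.

Star 1: p = 29.7 mas = 0.0297″ → d = 1/p = 33.67 pc
Star 1: M = m − 5 log₁₀ d + 5 = 14.22 − 5·1.5272 + 5 = 11.584
Star 2: d = 18.6 ly / 3.26 = 5.706 pc
Star 2: M = m − 5 log₁₀ d + 5 = -0.69 − 5·0.7563 + 5 = 0.529
ΔM = M_1 − M_2 = 11.584 − (0.529) = 11.055; smaller M is more luminous → Star 2.
L ratio = 10^(0.4 |ΔM|) = 10^4.422 = 26430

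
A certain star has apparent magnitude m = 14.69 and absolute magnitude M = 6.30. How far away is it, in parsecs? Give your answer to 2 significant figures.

d ≈ 480 pc

Distance modulus: m − M = 14.69 − (6.30) = 8.390
m − M = 5 log₁₀ d − 5
log₁₀ d = (m − M)/5 + 1 = 2.6780
d = 10^2.6780 = 476.4 pc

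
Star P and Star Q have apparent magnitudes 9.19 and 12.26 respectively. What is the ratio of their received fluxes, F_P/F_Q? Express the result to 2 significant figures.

Δm = 9.19 − (12.26) = -3.07
Flux ratio = 10^(−0.4 Δm) = 10^(−0.4 × -3.07) = 10^1.228 = 16.90

F_P/F_Q ≈ 17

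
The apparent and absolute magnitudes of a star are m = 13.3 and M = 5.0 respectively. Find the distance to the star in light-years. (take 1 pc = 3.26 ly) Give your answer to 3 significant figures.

Distance modulus: m − M = 13.3 − (5.0) = 8.300
m − M = 5 log₁₀ d − 5
log₁₀ d = (m − M)/5 + 1 = 2.6600
d = 10^2.6600 = 457.1 pc
= 1490 ly

d ≈ 1490 ly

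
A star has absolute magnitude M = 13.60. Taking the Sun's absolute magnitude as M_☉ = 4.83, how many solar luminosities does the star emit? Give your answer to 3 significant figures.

L/L_☉ ≈ 3.10×10^-4

M − M_☉ = 13.60 − 4.83 = 8.770
L/L_☉ = 10^(−0.4 (M − M_☉)) = 10^-3.508 = 3.105×10^-4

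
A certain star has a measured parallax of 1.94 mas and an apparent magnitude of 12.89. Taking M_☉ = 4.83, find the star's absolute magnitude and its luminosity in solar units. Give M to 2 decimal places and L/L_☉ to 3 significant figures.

d = 1/p = 1000/1.94 mas = 515.5 pc
M = m − 5 log₁₀ d + 5 = 12.89 − 5·2.7122 + 5 = 4.329
M − M_☉ = 4.329 − 4.83 = -0.501
L/L_☉ = 10^(−0.4 × -0.501) = 1.586

M ≈ 4.33; L/L_☉ ≈ 1.59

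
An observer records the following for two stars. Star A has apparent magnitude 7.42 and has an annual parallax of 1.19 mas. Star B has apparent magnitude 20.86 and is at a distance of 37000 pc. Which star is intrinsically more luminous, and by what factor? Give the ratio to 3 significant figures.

Star A is more luminous, by a factor of 123.

Star A: p = 1.19 mas = 1.19×10^-3″ → d = 1/p = 840.3 pc
Star A: M = m − 5 log₁₀ d + 5 = 7.42 − 5·2.9245 + 5 = -2.202
Star B: M = m − 5 log₁₀ d + 5 = 20.86 − 5·4.5682 + 5 = 3.019
ΔM = M_A − M_B = -2.202 − (3.019) = -5.221; smaller M is more luminous → Star A.
L ratio = 10^(0.4 |ΔM|) = 10^2.089 = 122.6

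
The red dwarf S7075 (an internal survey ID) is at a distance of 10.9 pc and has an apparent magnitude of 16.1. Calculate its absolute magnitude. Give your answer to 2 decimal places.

M ≈ 15.91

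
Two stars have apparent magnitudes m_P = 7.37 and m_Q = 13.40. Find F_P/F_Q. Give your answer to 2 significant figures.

Δm = 7.37 − (13.40) = -6.03
Flux ratio = 10^(−0.4 Δm) = 10^(−0.4 × -6.03) = 10^2.412 = 258.2

F_P/F_Q ≈ 260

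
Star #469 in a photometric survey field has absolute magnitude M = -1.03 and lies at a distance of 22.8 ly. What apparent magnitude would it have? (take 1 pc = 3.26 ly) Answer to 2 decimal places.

m ≈ -1.81

d = 22.8 ly / 3.26 = 6.994 pc
m = M + 5 log₁₀ d − 5 = -1.03 + 5·0.8447 − 5 = -1.806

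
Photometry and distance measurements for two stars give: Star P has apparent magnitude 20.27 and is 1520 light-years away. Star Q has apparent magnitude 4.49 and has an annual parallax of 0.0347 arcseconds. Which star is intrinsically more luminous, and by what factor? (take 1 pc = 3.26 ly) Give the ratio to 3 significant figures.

Star P: d = 1520 ly / 3.26 = 466.3 pc
Star P: M = m − 5 log₁₀ d + 5 = 20.27 − 5·2.6686 + 5 = 11.927
Star Q: d = 1/p = 1/0.0347″ = 28.82 pc
Star Q: M = m − 5 log₁₀ d + 5 = 4.49 − 5·1.4597 + 5 = 2.192
ΔM = M_P − M_Q = 11.927 − (2.192) = 9.735; smaller M is more luminous → Star Q.
L ratio = 10^(0.4 |ΔM|) = 10^3.894 = 7836

Star Q is more luminous, by a factor of 7840.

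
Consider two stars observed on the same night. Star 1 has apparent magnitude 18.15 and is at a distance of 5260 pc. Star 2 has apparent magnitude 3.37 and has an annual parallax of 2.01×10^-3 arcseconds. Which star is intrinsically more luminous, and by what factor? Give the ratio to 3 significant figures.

Star 2 is more luminous, by a factor of 7310.

Star 1: M = m − 5 log₁₀ d + 5 = 18.15 − 5·3.7210 + 5 = 4.545
Star 2: d = 1/p = 1/2.01×10^-3″ = 497.5 pc
Star 2: M = m − 5 log₁₀ d + 5 = 3.37 − 5·2.6968 + 5 = -5.114
ΔM = M_1 − M_2 = 4.545 − (-5.114) = 9.659; smaller M is more luminous → Star 2.
L ratio = 10^(0.4 |ΔM|) = 10^3.864 = 7305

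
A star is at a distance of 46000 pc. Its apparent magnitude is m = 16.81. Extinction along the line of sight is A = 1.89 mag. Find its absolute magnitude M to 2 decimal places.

M ≈ -3.39

5 log₁₀(d/10 pc) = 5 log₁₀(46000) − 5 = 18.314
M = m − 5 log₁₀(d/10) − A = 16.81 − 18.314 − 1.89 = -3.394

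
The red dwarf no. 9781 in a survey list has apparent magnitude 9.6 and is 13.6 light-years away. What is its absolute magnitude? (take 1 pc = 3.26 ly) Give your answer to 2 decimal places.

M ≈ 11.50

d = 13.6 ly / 3.26 = 4.172 pc
5 log₁₀(d/10 pc) = 5 log₁₀(4.172) − 5 = -1.898
M = m − 5 log₁₀(d/10) = 9.6 + 1.898 = 11.498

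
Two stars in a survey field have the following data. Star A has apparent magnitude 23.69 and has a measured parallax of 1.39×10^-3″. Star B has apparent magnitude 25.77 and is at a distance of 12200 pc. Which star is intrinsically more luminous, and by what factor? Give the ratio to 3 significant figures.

Star B is more luminous, by a factor of 42.3.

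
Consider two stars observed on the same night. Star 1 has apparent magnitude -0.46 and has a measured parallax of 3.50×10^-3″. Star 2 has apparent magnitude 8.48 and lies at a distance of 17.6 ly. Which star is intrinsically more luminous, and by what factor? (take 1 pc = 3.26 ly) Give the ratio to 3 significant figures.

Star 1: d = 1/p = 1/3.50×10^-3″ = 285.7 pc
Star 1: M = m − 5 log₁₀ d + 5 = -0.46 − 5·2.4559 + 5 = -7.740
Star 2: d = 17.6 ly / 3.26 = 5.399 pc
Star 2: M = m − 5 log₁₀ d + 5 = 8.48 − 5·0.7323 + 5 = 9.819
ΔM = M_1 − M_2 = -7.740 − (9.819) = -17.558; smaller M is more luminous → Star 1.
L ratio = 10^(0.4 |ΔM|) = 10^7.023 = 1.055×10^7

Star 1 is more luminous, by a factor of 1.06×10^7.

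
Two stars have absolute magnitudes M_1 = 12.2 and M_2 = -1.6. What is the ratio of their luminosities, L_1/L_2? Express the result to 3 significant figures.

L_1/L_2 ≈ 3.02×10^-6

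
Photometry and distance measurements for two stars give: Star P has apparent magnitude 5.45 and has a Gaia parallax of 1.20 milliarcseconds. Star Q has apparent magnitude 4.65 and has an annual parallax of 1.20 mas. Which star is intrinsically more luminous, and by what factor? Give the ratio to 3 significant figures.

Star P: p = 1.20 mas = 1.20×10^-3″ → d = 1/p = 833.3 pc
Star P: M = m − 5 log₁₀ d + 5 = 5.45 − 5·2.9208 + 5 = -4.154
Star Q: p = 1.20 mas = 1.20×10^-3″ → d = 1/p = 833.3 pc
Star Q: M = m − 5 log₁₀ d + 5 = 4.65 − 5·2.9208 + 5 = -4.954
ΔM = M_P − M_Q = -4.154 − (-4.954) = 0.800; smaller M is more luminous → Star Q.
L ratio = 10^(0.4 |ΔM|) = 10^0.320 = 2.089

Star Q is more luminous, by a factor of 2.09.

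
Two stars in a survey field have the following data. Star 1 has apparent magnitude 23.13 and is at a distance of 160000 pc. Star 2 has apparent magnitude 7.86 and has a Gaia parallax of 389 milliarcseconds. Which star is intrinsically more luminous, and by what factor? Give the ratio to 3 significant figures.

Star 1: M = m − 5 log₁₀ d + 5 = 23.13 − 5·5.2041 + 5 = 2.109
Star 2: p = 389 mas = 0.389″ → d = 1/p = 2.571 pc
Star 2: M = m − 5 log₁₀ d + 5 = 7.86 − 5·0.4101 + 5 = 10.810
ΔM = M_1 − M_2 = 2.109 − (10.810) = -8.700; smaller M is more luminous → Star 1.
L ratio = 10^(0.4 |ΔM|) = 10^3.480 = 3021

Star 1 is more luminous, by a factor of 3020.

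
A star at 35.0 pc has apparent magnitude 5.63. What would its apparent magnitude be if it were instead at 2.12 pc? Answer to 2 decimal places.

m ≈ -0.46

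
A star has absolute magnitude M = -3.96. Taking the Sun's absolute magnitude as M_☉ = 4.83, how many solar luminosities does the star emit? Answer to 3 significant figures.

L/L_☉ ≈ 3280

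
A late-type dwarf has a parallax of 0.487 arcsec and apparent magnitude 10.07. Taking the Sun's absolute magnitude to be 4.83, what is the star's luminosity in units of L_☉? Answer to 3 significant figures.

L/L_☉ ≈ 3.38×10^-4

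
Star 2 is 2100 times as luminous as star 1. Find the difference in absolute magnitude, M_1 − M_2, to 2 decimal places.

Pogson: ΔM = −2.5 log₁₀(ratio) = −2.5 log₁₀(2100) = −2.5 × 3.3222 = -8.306
Star 2 is brighter so has the smaller magnitude: M_1 − M_2 is positive.

M_1 − M_2 ≈ 8.31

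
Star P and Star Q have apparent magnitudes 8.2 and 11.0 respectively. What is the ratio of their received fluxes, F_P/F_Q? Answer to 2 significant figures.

F_P/F_Q ≈ 13

Δm = 8.2 − (11.0) = -2.8
Flux ratio = 10^(−0.4 Δm) = 10^(−0.4 × -2.8) = 10^1.120 = 13.18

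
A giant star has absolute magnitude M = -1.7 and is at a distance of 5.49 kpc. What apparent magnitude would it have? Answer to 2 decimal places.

m ≈ 12.00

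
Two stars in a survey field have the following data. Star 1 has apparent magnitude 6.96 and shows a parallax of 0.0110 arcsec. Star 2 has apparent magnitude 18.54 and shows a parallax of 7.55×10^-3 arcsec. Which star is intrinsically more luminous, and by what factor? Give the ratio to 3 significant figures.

Star 1: d = 1/p = 1/0.0110″ = 90.91 pc
Star 1: M = m − 5 log₁₀ d + 5 = 6.96 − 5·1.9586 + 5 = 2.167
Star 2: d = 1/p = 1/7.55×10^-3″ = 132.5 pc
Star 2: M = m − 5 log₁₀ d + 5 = 18.54 − 5·2.1221 + 5 = 12.930
ΔM = M_1 − M_2 = 2.167 − (12.930) = -10.763; smaller M is more luminous → Star 1.
L ratio = 10^(0.4 |ΔM|) = 10^4.305 = 20190

Star 1 is more luminous, by a factor of 20200.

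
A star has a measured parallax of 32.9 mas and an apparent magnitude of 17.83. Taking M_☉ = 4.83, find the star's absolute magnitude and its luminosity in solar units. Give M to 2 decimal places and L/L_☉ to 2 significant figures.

d = 1/p = 1000/32.9 mas = 30.40 pc
M = m − 5 log₁₀ d + 5 = 17.83 − 5·1.4828 + 5 = 15.416
M − M_☉ = 15.416 − 4.83 = 10.586
L/L_☉ = 10^(−0.4 × 10.586) = 5.829×10^-5

M ≈ 15.42; L/L_☉ ≈ 5.8×10^-5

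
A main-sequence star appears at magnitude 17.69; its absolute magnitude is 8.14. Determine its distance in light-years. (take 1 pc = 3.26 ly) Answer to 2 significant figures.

d ≈ 2600 ly

Distance modulus: m − M = 17.69 − (8.14) = 9.550
m − M = 5 log₁₀ d − 5
log₁₀ d = (m − M)/5 + 1 = 2.9100
d = 10^2.9100 = 812.8 pc
= 2650 ly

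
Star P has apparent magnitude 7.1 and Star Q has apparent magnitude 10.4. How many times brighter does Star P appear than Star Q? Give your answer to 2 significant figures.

21

Δm = 7.1 − (10.4) = -3.3
Flux ratio = 10^(−0.4 Δm) = 10^(−0.4 × -3.3) = 10^1.320 = 20.89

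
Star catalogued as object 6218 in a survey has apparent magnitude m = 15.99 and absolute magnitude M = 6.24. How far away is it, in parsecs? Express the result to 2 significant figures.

d ≈ 890 pc

Distance modulus: m − M = 15.99 − (6.24) = 9.750
m − M = 5 log₁₀ d − 5
log₁₀ d = (m − M)/5 + 1 = 2.9500
d = 10^2.9500 = 891.3 pc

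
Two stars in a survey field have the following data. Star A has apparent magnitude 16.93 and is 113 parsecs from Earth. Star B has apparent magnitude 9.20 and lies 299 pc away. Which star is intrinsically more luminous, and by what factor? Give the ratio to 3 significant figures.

Star B is more luminous, by a factor of 8650.

Star A: M = m − 5 log₁₀ d + 5 = 16.93 − 5·2.0531 + 5 = 11.665
Star B: M = m − 5 log₁₀ d + 5 = 9.20 − 5·2.4757 + 5 = 1.822
ΔM = M_A − M_B = 11.665 − (1.822) = 9.843; smaller M is more luminous → Star B.
L ratio = 10^(0.4 |ΔM|) = 10^3.937 = 8653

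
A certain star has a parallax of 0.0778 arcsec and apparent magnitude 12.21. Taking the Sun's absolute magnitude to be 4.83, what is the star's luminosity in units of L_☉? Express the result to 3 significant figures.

L/L_☉ ≈ 1.85×10^-3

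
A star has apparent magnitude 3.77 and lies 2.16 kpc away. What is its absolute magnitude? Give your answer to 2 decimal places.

d = 2.16 kpc = 2160 pc
5 log₁₀(d/10 pc) = 5 log₁₀(2160) − 5 = 11.672
M = m − 5 log₁₀(d/10) = 3.77 − 11.672 = -7.902

M ≈ -7.90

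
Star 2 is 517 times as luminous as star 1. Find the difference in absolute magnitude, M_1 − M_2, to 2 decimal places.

Pogson: ΔM = −2.5 log₁₀(ratio) = −2.5 log₁₀(517) = −2.5 × 2.7135 = -6.784
Star 2 is brighter so has the smaller magnitude: M_1 − M_2 is positive.

M_1 − M_2 ≈ 6.78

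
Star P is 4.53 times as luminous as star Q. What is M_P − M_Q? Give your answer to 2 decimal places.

M_P − M_Q ≈ -1.64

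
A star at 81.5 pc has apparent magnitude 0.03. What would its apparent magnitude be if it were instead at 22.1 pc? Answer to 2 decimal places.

Flux ∝ 1/d², so Δm = 5 log₁₀(d₂/d₁) = 5 log₁₀(22.1/81.5) = -2.834
m₂ = m₁ + Δm = 0.03 + (-2.834) = -2.804

m ≈ -2.80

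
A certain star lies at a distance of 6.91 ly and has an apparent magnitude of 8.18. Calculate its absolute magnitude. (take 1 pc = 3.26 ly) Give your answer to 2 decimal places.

M ≈ 11.55

d = 6.91 ly / 3.26 = 2.120 pc
5 log₁₀(d/10 pc) = 5 log₁₀(2.120) − 5 = -3.369
M = m − 5 log₁₀(d/10) = 8.18 + 3.369 = 11.549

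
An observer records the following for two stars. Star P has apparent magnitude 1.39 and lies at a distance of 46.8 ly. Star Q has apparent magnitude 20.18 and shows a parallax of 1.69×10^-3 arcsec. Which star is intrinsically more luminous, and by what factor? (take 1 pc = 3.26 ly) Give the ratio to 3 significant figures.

Star P: d = 46.8 ly / 3.26 = 14.36 pc
Star P: M = m − 5 log₁₀ d + 5 = 1.39 − 5·1.1570 + 5 = 0.605
Star Q: d = 1/p = 1/1.69×10^-3″ = 591.7 pc
Star Q: M = m − 5 log₁₀ d + 5 = 20.18 − 5·2.7721 + 5 = 11.319
ΔM = M_P − M_Q = 0.605 − (11.319) = -10.715; smaller M is more luminous → Star P.
L ratio = 10^(0.4 |ΔM|) = 10^4.286 = 19310

Star P is more luminous, by a factor of 19300.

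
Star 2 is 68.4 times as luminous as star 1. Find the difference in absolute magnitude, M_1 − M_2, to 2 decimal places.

Pogson: ΔM = −2.5 log₁₀(ratio) = −2.5 log₁₀(68.4) = −2.5 × 1.8351 = -4.588
Star 2 is brighter so has the smaller magnitude: M_1 − M_2 is positive.

M_1 − M_2 ≈ 4.59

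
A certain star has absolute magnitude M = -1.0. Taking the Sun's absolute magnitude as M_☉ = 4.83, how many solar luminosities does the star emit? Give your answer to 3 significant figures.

M − M_☉ = -1.0 − 4.83 = -5.830
L/L_☉ = 10^(−0.4 (M − M_☉)) = 10^2.332 = 214.8

L/L_☉ ≈ 215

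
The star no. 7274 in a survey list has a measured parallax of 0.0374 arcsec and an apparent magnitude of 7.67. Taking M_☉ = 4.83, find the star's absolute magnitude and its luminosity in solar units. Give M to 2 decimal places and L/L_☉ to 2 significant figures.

d = 1/p = 1/0.0374″ = 26.74 pc
M = m − 5 log₁₀ d + 5 = 7.67 − 5·1.4271 + 5 = 5.534
M − M_☉ = 5.534 − 4.83 = 0.704
L/L_☉ = 10^(−0.4 × 0.704) = 0.5227

M ≈ 5.53; L/L_☉ ≈ 0.52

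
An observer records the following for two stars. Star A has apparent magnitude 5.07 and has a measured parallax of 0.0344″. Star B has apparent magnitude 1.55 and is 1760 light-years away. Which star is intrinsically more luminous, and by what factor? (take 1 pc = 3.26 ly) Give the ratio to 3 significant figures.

Star A: d = 1/p = 1/0.0344″ = 29.07 pc
Star A: M = m − 5 log₁₀ d + 5 = 5.07 − 5·1.4634 + 5 = 2.753
Star B: d = 1760 ly / 3.26 = 539.9 pc
Star B: M = m − 5 log₁₀ d + 5 = 1.55 − 5·2.7323 + 5 = -7.111
ΔM = M_A − M_B = 2.753 − (-7.111) = 9.864; smaller M is more luminous → Star B.
L ratio = 10^(0.4 |ΔM|) = 10^3.946 = 8825

Star B is more luminous, by a factor of 8820.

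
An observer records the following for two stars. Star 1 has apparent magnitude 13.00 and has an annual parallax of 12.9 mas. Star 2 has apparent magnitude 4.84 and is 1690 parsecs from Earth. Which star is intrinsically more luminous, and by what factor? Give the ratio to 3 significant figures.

Star 1: p = 12.9 mas = 0.0129″ → d = 1/p = 77.52 pc
Star 1: M = m − 5 log₁₀ d + 5 = 13.00 − 5·1.8894 + 5 = 8.553
Star 2: M = m − 5 log₁₀ d + 5 = 4.84 − 5·3.2279 + 5 = -6.299
ΔM = M_1 − M_2 = 8.553 − (-6.299) = 14.852; smaller M is more luminous → Star 2.
L ratio = 10^(0.4 |ΔM|) = 10^5.941 = 872900

Star 2 is more luminous, by a factor of 873000.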